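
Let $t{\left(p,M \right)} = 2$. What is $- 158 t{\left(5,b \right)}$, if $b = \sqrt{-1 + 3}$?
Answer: $-316$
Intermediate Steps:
$b = \sqrt{2} \approx 1.4142$
$- 158 t{\left(5,b \right)} = \left(-158\right) 2 = -316$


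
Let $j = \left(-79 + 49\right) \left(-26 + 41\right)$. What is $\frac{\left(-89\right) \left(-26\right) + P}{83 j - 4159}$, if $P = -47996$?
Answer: $\frac{3514}{3193} \approx 1.1005$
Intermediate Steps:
$j = -450$ ($j = \left(-30\right) 15 = -450$)
$\frac{\left(-89\right) \left(-26\right) + P}{83 j - 4159} = \frac{\left(-89\right) \left(-26\right) - 47996}{83 \left(-450\right) - 4159} = \frac{2314 - 47996}{-37350 - 4159} = - \frac{45682}{-41509} = \left(-45682\right) \left(- \frac{1}{41509}\right) = \frac{3514}{3193}$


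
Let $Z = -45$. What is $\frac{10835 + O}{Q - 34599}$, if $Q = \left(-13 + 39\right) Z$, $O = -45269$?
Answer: $\frac{11478}{11923} \approx 0.96268$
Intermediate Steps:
$Q = -1170$ ($Q = \left(-13 + 39\right) \left(-45\right) = 26 \left(-45\right) = -1170$)
$\frac{10835 + O}{Q - 34599} = \frac{10835 - 45269}{-1170 - 34599} = - \frac{34434}{-35769} = \left(-34434\right) \left(- \frac{1}{35769}\right) = \frac{11478}{11923}$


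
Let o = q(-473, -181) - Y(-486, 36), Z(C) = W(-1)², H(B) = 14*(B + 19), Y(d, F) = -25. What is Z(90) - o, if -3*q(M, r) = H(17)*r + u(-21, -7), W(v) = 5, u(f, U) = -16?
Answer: -91240/3 ≈ -30413.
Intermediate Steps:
H(B) = 266 + 14*B (H(B) = 14*(19 + B) = 266 + 14*B)
q(M, r) = 16/3 - 168*r (q(M, r) = -((266 + 14*17)*r - 16)/3 = -((266 + 238)*r - 16)/3 = -(504*r - 16)/3 = -(-16 + 504*r)/3 = 16/3 - 168*r)
Z(C) = 25 (Z(C) = 5² = 25)
o = 91315/3 (o = (16/3 - 168*(-181)) - 1*(-25) = (16/3 + 30408) + 25 = 91240/3 + 25 = 91315/3 ≈ 30438.)
Z(90) - o = 25 - 1*91315/3 = 25 - 91315/3 = -91240/3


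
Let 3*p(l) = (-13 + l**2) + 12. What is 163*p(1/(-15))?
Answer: -36512/675 ≈ -54.092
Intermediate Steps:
p(l) = -1/3 + l**2/3 (p(l) = ((-13 + l**2) + 12)/3 = (-1 + l**2)/3 = -1/3 + l**2/3)
163*p(1/(-15)) = 163*(-1/3 + (1/(-15))**2/3) = 163*(-1/3 + (-1/15)**2/3) = 163*(-1/3 + (1/3)*(1/225)) = 163*(-1/3 + 1/675) = 163*(-224/675) = -36512/675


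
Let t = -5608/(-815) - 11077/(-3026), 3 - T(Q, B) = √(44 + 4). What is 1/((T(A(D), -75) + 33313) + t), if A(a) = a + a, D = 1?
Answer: 202695129185882570/6755127360894056888809 + 24328372464400*√3/6755127360894056888809 ≈ 3.0012e-5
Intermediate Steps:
A(a) = 2*a
T(Q, B) = 3 - 4*√3 (T(Q, B) = 3 - √(44 + 4) = 3 - √48 = 3 - 4*√3)
t = 25997563/2466190 (t = -5608*(-1/815) - 11077*(-1/3026) = 5608/815 + 11077/3026 = 25997563/2466190 ≈ 10.542)
1/((T(A(D), -75) + 33313) + t) = 1/(((3 - 4*√3) + 33313) + 25997563/2466190) = 1/((33316 - 4*√3) + 25997563/2466190) = 1/(82189583603/2466190 - 4*√3)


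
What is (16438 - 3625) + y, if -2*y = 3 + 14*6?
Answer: 25539/2 ≈ 12770.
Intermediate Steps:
y = -87/2 (y = -(3 + 14*6)/2 = -(3 + 84)/2 = -½*87 = -87/2 ≈ -43.500)
(16438 - 3625) + y = (16438 - 3625) - 87/2 = 12813 - 87/2 = 25539/2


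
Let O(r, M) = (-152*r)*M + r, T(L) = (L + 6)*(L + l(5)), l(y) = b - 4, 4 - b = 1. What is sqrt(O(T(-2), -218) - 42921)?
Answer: I*sqrt(440565) ≈ 663.75*I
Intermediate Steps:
b = 3 (b = 4 - 1*1 = 4 - 1 = 3)
l(y) = -1 (l(y) = 3 - 4 = -1)
T(L) = (-1 + L)*(6 + L) (T(L) = (L + 6)*(L - 1) = (6 + L)*(-1 + L) = (-1 + L)*(6 + L))
O(r, M) = r - 152*M*r (O(r, M) = -152*M*r + r = r - 152*M*r)
sqrt(O(T(-2), -218) - 42921) = sqrt((-6 + (-2)**2 + 5*(-2))*(1 - 152*(-218)) - 42921) = sqrt((-6 + 4 - 10)*(1 + 33136) - 42921) = sqrt(-12*33137 - 42921) = sqrt(-397644 - 42921) = sqrt(-440565) = I*sqrt(440565)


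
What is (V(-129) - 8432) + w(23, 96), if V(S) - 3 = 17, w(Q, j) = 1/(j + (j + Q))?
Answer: -1808579/215 ≈ -8412.0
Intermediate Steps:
w(Q, j) = 1/(Q + 2*j) (w(Q, j) = 1/(j + (Q + j)) = 1/(Q + 2*j))
V(S) = 20 (V(S) = 3 + 17 = 20)
(V(-129) - 8432) + w(23, 96) = (20 - 8432) + 1/(23 + 2*96) = -8412 + 1/(23 + 192) = -8412 + 1/215 = -1808579/215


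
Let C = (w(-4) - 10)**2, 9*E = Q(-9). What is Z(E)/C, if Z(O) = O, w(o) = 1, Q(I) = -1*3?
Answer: -1/243 ≈ -0.0041152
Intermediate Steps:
Q(I) = -3
E = -1/3 (E = (1/9)*(-3) = -1/3 ≈ -0.33333)
C = 81 (C = (1 - 10)**2 = (-9)**2 = 81)
Z(E)/C = -1/3/81 = -1/3*1/81 = -1/243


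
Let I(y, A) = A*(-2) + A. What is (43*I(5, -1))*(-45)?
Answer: -1935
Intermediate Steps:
I(y, A) = -A (I(y, A) = -2*A + A = -A)
(43*I(5, -1))*(-45) = (43*(-1*(-1)))*(-45) = (43*1)*(-45) = 43*(-45) = -1935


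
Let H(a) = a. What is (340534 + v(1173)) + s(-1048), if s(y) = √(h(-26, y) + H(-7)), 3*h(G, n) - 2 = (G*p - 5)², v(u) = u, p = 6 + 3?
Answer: 341707 + √19034 ≈ 3.4185e+5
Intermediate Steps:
p = 9
h(G, n) = ⅔ + (-5 + 9*G)²/3 (h(G, n) = ⅔ + (G*9 - 5)²/3 = ⅔ + (9*G - 5)²/3 = ⅔ + (-5 + 9*G)²/3)
s(y) = √19034 (s(y) = √((⅔ + (-5 + 9*(-26))²/3) - 7) = √((⅔ + (-5 - 234)²/3) - 7) = √((⅔ + (⅓)*(-239)²) - 7) = √((⅔ + (⅓)*57121) - 7) = √((⅔ + 57121/3) - 7) = √(19041 - 7) = √19034)
(340534 + v(1173)) + s(-1048) = (340534 + 1173) + √19034 = 341707 + √19034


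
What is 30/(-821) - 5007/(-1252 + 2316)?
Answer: -4142667/873544 ≈ -4.7424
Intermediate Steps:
30/(-821) - 5007/(-1252 + 2316) = 30*(-1/821) - 5007/1064 = -30/821 - 5007*1/1064 = -30/821 - 5007/1064 = -4142667/873544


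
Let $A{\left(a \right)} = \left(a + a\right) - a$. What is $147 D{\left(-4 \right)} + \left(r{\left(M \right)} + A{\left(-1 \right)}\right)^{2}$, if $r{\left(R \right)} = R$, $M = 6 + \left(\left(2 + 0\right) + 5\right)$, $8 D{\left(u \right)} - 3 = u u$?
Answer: $\frac{3945}{8} \approx 493.13$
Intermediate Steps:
$D{\left(u \right)} = \frac{3}{8} + \frac{u^{2}}{8}$ ($D{\left(u \right)} = \frac{3}{8} + \frac{u u}{8} = \frac{3}{8} + \frac{u^{2}}{8}$)
$A{\left(a \right)} = a$ ($A{\left(a \right)} = 2 a - a = a$)
$M = 13$ ($M = 6 + \left(2 + 5\right) = 6 + 7 = 13$)
$147 D{\left(-4 \right)} + \left(r{\left(M \right)} + A{\left(-1 \right)}\right)^{2} = 147 \left(\frac{3}{8} + \frac{\left(-4\right)^{2}}{8}\right) + \left(13 - 1\right)^{2} = 147 \left(\frac{3}{8} + \frac{1}{8} \cdot 16\right) + 12^{2} = 147 \left(\frac{3}{8} + 2\right) + 144 = 147 \cdot \frac{19}{8} + 144 = \frac{2793}{8} + 144 = \frac{3945}{8}$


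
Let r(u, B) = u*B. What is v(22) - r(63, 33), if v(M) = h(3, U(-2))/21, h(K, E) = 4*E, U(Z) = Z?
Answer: -43667/21 ≈ -2079.4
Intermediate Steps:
r(u, B) = B*u
v(M) = -8/21 (v(M) = (4*(-2))/21 = -8*1/21 = -8/21)
v(22) - r(63, 33) = -8/21 - 33*63 = -8/21 - 1*2079 = -8/21 - 2079 = -43667/21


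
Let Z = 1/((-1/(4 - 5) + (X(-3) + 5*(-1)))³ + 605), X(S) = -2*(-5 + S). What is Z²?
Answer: 1/5442889 ≈ 1.8373e-7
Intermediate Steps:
X(S) = 10 - 2*S
Z = 1/2333 (Z = 1/((-1/(4 - 5) + ((10 - 2*(-3)) + 5*(-1)))³ + 605) = 1/((-1/(-1) + ((10 + 6) - 5))³ + 605) = 1/((-1*(-1) + (16 - 5))³ + 605) = 1/((1 + 11)³ + 605) = 1/(12³ + 605) = 1/(1728 + 605) = 1/2333 ≈ 0.00042863)
Z² = (1/2333)² = 1/5442889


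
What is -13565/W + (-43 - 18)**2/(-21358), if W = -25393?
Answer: 195233917/542343694 ≈ 0.35998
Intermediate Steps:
-13565/W + (-43 - 18)**2/(-21358) = -13565/(-25393) + (-43 - 18)**2/(-21358) = -13565*(-1/25393) + (-61)**2*(-1/21358) = 13565/25393 + 3721*(-1/21358) = 13565/25393 - 3721/21358 = 195233917/542343694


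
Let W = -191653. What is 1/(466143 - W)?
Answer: 1/657796 ≈ 1.5202e-6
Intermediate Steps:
1/(466143 - W) = 1/(466143 - 1*(-191653)) = 1/(466143 + 191653) = 1/657796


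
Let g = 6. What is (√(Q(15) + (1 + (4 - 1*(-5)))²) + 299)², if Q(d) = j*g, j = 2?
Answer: 89513 + 2392*√7 ≈ 95842.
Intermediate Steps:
Q(d) = 12 (Q(d) = 2*6 = 12)
(√(Q(15) + (1 + (4 - 1*(-5)))²) + 299)² = (√(12 + (1 + (4 - 1*(-5)))²) + 299)² = (√(12 + (1 + (4 + 5))²) + 299)² = (√(12 + (1 + 9)²) + 299)² = (√(12 + 10²) + 299)² = (√(12 + 100) + 299)² = (√112 + 299)² = (4*√7 + 299)² = (299 + 4*√7)²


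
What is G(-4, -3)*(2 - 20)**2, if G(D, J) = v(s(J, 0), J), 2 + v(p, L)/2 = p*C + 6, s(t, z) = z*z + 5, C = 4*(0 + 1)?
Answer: 15552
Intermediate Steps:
C = 4 (C = 4*1 = 4)
s(t, z) = 5 + z**2 (s(t, z) = z**2 + 5 = 5 + z**2)
v(p, L) = 8 + 8*p (v(p, L) = -4 + 2*(p*4 + 6) = -4 + 2*(4*p + 6) = -4 + 2*(6 + 4*p) = -4 + (12 + 8*p) = 8 + 8*p)
G(D, J) = 48 (G(D, J) = 8 + 8*(5 + 0**2) = 8 + 8*(5 + 0) = 8 + 8*5 = 8 + 40 = 48)
G(-4, -3)*(2 - 20)**2 = 48*(2 - 20)**2 = 48*(-18)**2 = 48*324 = 15552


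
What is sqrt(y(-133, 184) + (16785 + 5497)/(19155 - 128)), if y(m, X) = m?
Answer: 3*I*sqrt(5302843927)/19027 ≈ 11.482*I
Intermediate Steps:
sqrt(y(-133, 184) + (16785 + 5497)/(19155 - 128)) = sqrt(-133 + (16785 + 5497)/(19155 - 128)) = sqrt(-133 + 22282/19027) = sqrt(-2508309/19027) = 3*I*sqrt(5302843927)/19027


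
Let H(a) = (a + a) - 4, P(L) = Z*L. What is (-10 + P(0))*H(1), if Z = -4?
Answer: 20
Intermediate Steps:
P(L) = -4*L
H(a) = -4 + 2*a (H(a) = 2*a - 4 = -4 + 2*a)
(-10 + P(0))*H(1) = (-10 - 4*0)*(-4 + 2*1) = (-10 + 0)*(-4 + 2) = -10*(-2) = 20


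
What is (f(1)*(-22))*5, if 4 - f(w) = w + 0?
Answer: -330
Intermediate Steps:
f(w) = 4 - w (f(w) = 4 - (w + 0) = 4 - w)
(f(1)*(-22))*5 = ((4 - 1*1)*(-22))*5 = ((4 - 1)*(-22))*5 = (3*(-22))*5 = -66*5 = -330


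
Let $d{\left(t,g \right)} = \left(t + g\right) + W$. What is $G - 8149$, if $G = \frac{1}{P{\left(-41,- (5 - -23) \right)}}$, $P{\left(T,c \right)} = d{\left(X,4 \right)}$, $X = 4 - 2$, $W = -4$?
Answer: $- \frac{16297}{2} \approx -8148.5$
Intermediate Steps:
$X = 2$
$d{\left(t,g \right)} = -4 + g + t$ ($d{\left(t,g \right)} = \left(t + g\right) - 4 = \left(g + t\right) - 4 = -4 + g + t$)
$P{\left(T,c \right)} = 2$ ($P{\left(T,c \right)} = -4 + 4 + 2 = 2$)
$G = \frac{1}{2} \approx 0.5$
$G - 8149 = \frac{1}{2} - 8149 = - \frac{16297}{2}$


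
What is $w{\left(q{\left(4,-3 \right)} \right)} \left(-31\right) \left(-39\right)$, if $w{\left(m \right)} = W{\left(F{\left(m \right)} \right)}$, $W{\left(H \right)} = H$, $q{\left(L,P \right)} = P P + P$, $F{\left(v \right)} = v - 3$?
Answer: $3627$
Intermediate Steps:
$F{\left(v \right)} = -3 + v$
$q{\left(L,P \right)} = P + P^{2}$ ($q{\left(L,P \right)} = P^{2} + P = P + P^{2}$)
$w{\left(m \right)} = -3 + m$
$w{\left(q{\left(4,-3 \right)} \right)} \left(-31\right) \left(-39\right) = \left(-3 - 3 \left(1 - 3\right)\right) \left(-31\right) \left(-39\right) = \left(-3 - -6\right) \left(-31\right) \left(-39\right) = \left(-3 + 6\right) \left(-31\right) \left(-39\right) = 3 \left(-31\right) \left(-39\right) = \left(-93\right) \left(-39\right) = 3627$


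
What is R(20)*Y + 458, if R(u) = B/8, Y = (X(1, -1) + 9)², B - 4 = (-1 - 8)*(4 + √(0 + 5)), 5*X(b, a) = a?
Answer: 3706/25 - 2178*√5/25 ≈ -46.566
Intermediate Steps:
X(b, a) = a/5
B = -32 - 9*√5 (B = 4 + (-1 - 8)*(4 + √(0 + 5)) = 4 - 9*(4 + √5) = 4 + (-36 - 9*√5) = -32 - 9*√5 ≈ -52.125)
Y = 1936/25 (Y = ((⅕)*(-1) + 9)² = (-⅕ + 9)² = (44/5)² = 1936/25 ≈ 77.440)
R(u) = -4 - 9*√5/8 (R(u) = (-32 - 9*√5)/8 = (-32 - 9*√5)*(⅛) = -4 - 9*√5/8)
R(20)*Y + 458 = (-4 - 9*√5/8)*(1936/25) + 458 = (-7744/25 - 2178*√5/25) + 458 = 3706/25 - 2178*√5/25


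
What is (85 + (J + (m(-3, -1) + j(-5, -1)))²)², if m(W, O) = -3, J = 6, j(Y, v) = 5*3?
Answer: 167281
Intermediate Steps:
j(Y, v) = 15
(85 + (J + (m(-3, -1) + j(-5, -1)))²)² = (85 + (6 + (-3 + 15))²)² = (85 + (6 + 12)²)² = (85 + 18²)² = (85 + 324)² = 409² = 167281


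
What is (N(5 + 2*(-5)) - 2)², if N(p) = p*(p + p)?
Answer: 2304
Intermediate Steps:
N(p) = 2*p² (N(p) = p*(2*p) = 2*p²)
(N(5 + 2*(-5)) - 2)² = (2*(5 + 2*(-5))² - 2)² = (2*(5 - 10)² - 2)² = (2*(-5)² - 2)² = (2*25 - 2)² = (50 - 2)² = 48² = 2304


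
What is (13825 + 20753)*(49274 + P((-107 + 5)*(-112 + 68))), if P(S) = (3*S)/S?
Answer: 1703900106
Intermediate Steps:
P(S) = 3
(13825 + 20753)*(49274 + P((-107 + 5)*(-112 + 68))) = (13825 + 20753)*(49274 + 3) = 34578*49277 = 1703900106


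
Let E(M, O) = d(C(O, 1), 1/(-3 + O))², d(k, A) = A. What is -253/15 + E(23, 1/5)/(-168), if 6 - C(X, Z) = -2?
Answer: -2777053/164640 ≈ -16.867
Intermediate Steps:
C(X, Z) = 8 (C(X, Z) = 6 - 1*(-2) = 6 + 2 = 8)
E(M, O) = (-3 + O)⁻² (E(M, O) = (1/(-3 + O))² = (-3 + O)⁻²)
-253/15 + E(23, 1/5)/(-168) = -253/15 + 1/((-3 + 1/5)²*(-168)) = -253*1/15 - 1/168/(-3 + ⅕)² = -253/15 - 1/168/(-14/5)² = -253/15 + (25/196)*(-1/168) = -253/15 - 25/32928 = -2777053/164640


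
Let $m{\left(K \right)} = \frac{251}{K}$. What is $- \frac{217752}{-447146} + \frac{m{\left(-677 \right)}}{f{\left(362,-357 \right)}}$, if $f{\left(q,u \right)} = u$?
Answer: $\frac{3767178341}{7719304971} \approx 0.48802$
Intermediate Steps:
$- \frac{217752}{-447146} + \frac{m{\left(-677 \right)}}{f{\left(362,-357 \right)}} = - \frac{217752}{-447146} + \frac{251 \frac{1}{-677}}{-357} = \left(-217752\right) \left(- \frac{1}{447146}\right) + 251 \left(- \frac{1}{677}\right) \left(- \frac{1}{357}\right) = \frac{108876}{223573} - - \frac{251}{241689} = \frac{108876}{223573} + \frac{251}{241689} = \frac{3767178341}{7719304971}$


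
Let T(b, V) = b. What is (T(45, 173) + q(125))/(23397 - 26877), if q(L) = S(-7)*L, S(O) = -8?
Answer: 191/696 ≈ 0.27443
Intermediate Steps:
q(L) = -8*L
(T(45, 173) + q(125))/(23397 - 26877) = (45 - 8*125)/(23397 - 26877) = (45 - 1000)/(-3480) = -955*(-1/3480) = 191/696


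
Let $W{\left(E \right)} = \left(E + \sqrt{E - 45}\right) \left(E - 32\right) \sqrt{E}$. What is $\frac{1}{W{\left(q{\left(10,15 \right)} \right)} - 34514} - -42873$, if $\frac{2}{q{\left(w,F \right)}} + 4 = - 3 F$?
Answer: $\frac{134621220 \sqrt{2} + 24869632543847 i - 471174270 i \sqrt{4414}}{2 \left(1570 \sqrt{2} + 290038399 i - 5495 i \sqrt{4414}\right)} \approx 42873.0 - 2.3283 \cdot 10^{-10} i$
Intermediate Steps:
$q{\left(w,F \right)} = \frac{2}{-4 - 3 F}$
$W{\left(E \right)} = \sqrt{E} \left(-32 + E\right) \left(E + \sqrt{-45 + E}\right)$ ($W{\left(E \right)} = \left(E + \sqrt{-45 + E}\right) \left(-32 + E\right) \sqrt{E} = \left(-32 + E\right) \left(E + \sqrt{-45 + E}\right) \sqrt{E} = \sqrt{E} \left(-32 + E\right) \left(E + \sqrt{-45 + E}\right)$)
$\frac{1}{W{\left(q{\left(10,15 \right)} \right)} - 34514} - -42873 = \frac{1}{\sqrt{- \frac{2}{4 + 3 \cdot 15}} \left(\left(- \frac{2}{4 + 3 \cdot 15}\right)^{2} - 32 \left(- \frac{2}{4 + 3 \cdot 15}\right) - 32 \sqrt{-45 - \frac{2}{4 + 3 \cdot 15}} + - \frac{2}{4 + 3 \cdot 15} \sqrt{-45 - \frac{2}{4 + 3 \cdot 15}}\right) - 34514} - -42873 = \frac{1}{\sqrt{- \frac{2}{4 + 45}} \left(\left(- \frac{2}{4 + 45}\right)^{2} - 32 \left(- \frac{2}{4 + 45}\right) - 32 \sqrt{-45 - \frac{2}{4 + 45}} + - \frac{2}{4 + 45} \sqrt{-45 - \frac{2}{4 + 45}}\right) - 34514} + 42873 = \frac{1}{\sqrt{- \frac{2}{49}} \left(\left(- \frac{2}{49}\right)^{2} - 32 \left(- \frac{2}{49}\right) - 32 \sqrt{-45 - \frac{2}{49}} + - \frac{2}{49} \sqrt{-45 - \frac{2}{49}}\right) - 34514} + 42873 = \frac{1}{\sqrt{\left(-2\right) \frac{1}{49}} \left(\left(\left(-2\right) \frac{1}{49}\right)^{2} - 32 \left(\left(-2\right) \frac{1}{49}\right) - 32 \sqrt{-45 - \frac{2}{49}} + \left(-2\right) \frac{1}{49} \sqrt{-45 - \frac{2}{49}}\right) - 34514} + 42873 = \frac{1}{\sqrt{- \frac{2}{49}} \left(\left(- \frac{2}{49}\right)^{2} - - \frac{64}{49} - 32 \sqrt{-45 - \frac{2}{49}} - \frac{2 \sqrt{-45 - \frac{2}{49}}}{49}\right) - 34514} + 42873 = \frac{1}{\frac{i \sqrt{2}}{7} \left(\frac{4}{2401} + \frac{64}{49} - 32 \sqrt{- \frac{2207}{49}} - \frac{2 \sqrt{- \frac{2207}{49}}}{49}\right) - 34514} + 42873 = \frac{1}{\frac{i \sqrt{2}}{7} \left(\frac{4}{2401} + \frac{64}{49} - 32 \frac{i \sqrt{2207}}{7} - \frac{2 \frac{i \sqrt{2207}}{7}}{49}\right) - 34514} + 42873 = \frac{1}{\frac{i \sqrt{2}}{7} \left(\frac{4}{2401} + \frac{64}{49} - \frac{32 i \sqrt{2207}}{7} - \frac{2 i \sqrt{2207}}{343}\right) - 34514} + 42873 = \frac{1}{\frac{i \sqrt{2}}{7} \left(\frac{3140}{2401} - \frac{1570 i \sqrt{2207}}{343}\right) - 34514} + 42873 = \frac{1}{\frac{i \sqrt{2} \left(\frac{3140}{2401} - \frac{1570 i \sqrt{2207}}{343}\right)}{7} - 34514} + 42873 = \frac{1}{-34514 + \frac{i \sqrt{2} \left(\frac{3140}{2401} - \frac{1570 i \sqrt{2207}}{343}\right)}{7}} + 42873 = 42873 + \frac{1}{-34514 + \frac{i \sqrt{2} \left(\frac{3140}{2401} - \frac{1570 i \sqrt{2207}}{343}\right)}{7}}$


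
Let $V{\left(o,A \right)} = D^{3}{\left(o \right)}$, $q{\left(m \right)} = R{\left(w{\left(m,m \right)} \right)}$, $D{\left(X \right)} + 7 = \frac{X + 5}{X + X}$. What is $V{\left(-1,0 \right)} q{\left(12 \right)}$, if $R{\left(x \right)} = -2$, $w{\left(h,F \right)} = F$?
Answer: $1458$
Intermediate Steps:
$D{\left(X \right)} = -7 + \frac{5 + X}{2 X}$ ($D{\left(X \right)} = -7 + \frac{X + 5}{X + X} = -7 + \frac{5 + X}{2 X}$)
$q{\left(m \right)} = -2$
$V{\left(o,A \right)} = \frac{\left(5 - 13 o\right)^{3}}{8 o^{3}}$ ($V{\left(o,A \right)} = \left(\frac{5 - 13 o}{2 o}\right)^{3} = \frac{\left(5 - 13 o\right)^{3}}{8 o^{3}}$)
$V{\left(-1,0 \right)} q{\left(12 \right)} = - \frac{\left(-5 + 13 \left(-1\right)\right)^{3}}{8 \left(-1\right)} \left(-2\right) = \left(- \frac{1}{8}\right) \left(-1\right) \left(-5 - 13\right)^{3} \left(-2\right) = \left(- \frac{1}{8}\right) \left(-1\right) \left(-18\right)^{3} \left(-2\right) = \left(- \frac{1}{8}\right) \left(-1\right) \left(-5832\right) \left(-2\right) = \left(-729\right) \left(-2\right) = 1458$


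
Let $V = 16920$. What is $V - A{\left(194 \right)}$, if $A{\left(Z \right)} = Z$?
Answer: $16726$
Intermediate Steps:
$V - A{\left(194 \right)} = 16920 - 194 = 16726$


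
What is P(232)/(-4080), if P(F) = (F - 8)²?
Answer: -3136/255 ≈ -12.298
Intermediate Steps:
P(F) = (-8 + F)²
P(232)/(-4080) = (-8 + 232)²/(-4080) = 224²*(-1/4080) = 50176*(-1/4080) = -3136/255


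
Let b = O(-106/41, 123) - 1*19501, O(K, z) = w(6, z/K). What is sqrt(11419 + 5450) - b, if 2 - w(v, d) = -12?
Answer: 19487 + sqrt(16869) ≈ 19617.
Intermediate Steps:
w(v, d) = 14 (w(v, d) = 2 - 1*(-12) = 2 + 12 = 14)
O(K, z) = 14
b = -19487 (b = 14 - 1*19501 = 14 - 19501 = -19487)
sqrt(11419 + 5450) - b = sqrt(11419 + 5450) - 1*(-19487) = sqrt(16869) + 19487 = 19487 + sqrt(16869)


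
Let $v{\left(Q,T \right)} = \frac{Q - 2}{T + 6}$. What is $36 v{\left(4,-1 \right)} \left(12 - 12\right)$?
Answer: $0$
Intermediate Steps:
$v{\left(Q,T \right)} = \frac{-2 + Q}{6 + T}$
$36 v{\left(4,-1 \right)} \left(12 - 12\right) = 36 \frac{-2 + 4}{6 - 1} \left(12 - 12\right) = 36 \cdot \frac{1}{5} \cdot 2 \cdot 0 = 36 \cdot \frac{2}{5} \cdot 0 = \frac{72}{5} \cdot 0 = 0$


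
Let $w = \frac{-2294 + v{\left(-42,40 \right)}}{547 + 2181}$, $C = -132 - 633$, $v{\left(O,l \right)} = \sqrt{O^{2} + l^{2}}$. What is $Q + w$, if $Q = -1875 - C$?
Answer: $- \frac{757579}{682} \approx -1110.8$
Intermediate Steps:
$C = -765$ ($C = -132 - 633 = -765$)
$w = - \frac{559}{682}$ ($w = \frac{-2294 + \sqrt{\left(-42\right)^{2} + 40^{2}}}{547 + 2181} = \frac{-2294 + \sqrt{1764 + 1600}}{2728} = \left(-2294 + \sqrt{3364}\right) \frac{1}{2728} = \left(-2294 + 58\right) \frac{1}{2728} = \left(-2236\right) \frac{1}{2728} = - \frac{559}{682} \approx -0.81965$)
$Q = -1110$ ($Q = -1875 - -765 = -1875 + 765 = -1110$)
$Q + w = -1110 - \frac{559}{682} = - \frac{757579}{682}$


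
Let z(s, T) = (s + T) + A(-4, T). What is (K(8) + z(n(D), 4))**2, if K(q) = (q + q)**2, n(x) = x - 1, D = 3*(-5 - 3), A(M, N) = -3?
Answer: 53824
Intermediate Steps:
D = -24 (D = 3*(-8) = -24)
n(x) = -1 + x
z(s, T) = -3 + T + s (z(s, T) = (s + T) - 3 = (T + s) - 3 = -3 + T + s)
K(q) = 4*q**2 (K(q) = (2*q)**2 = 4*q**2)
(K(8) + z(n(D), 4))**2 = (4*8**2 + (-3 + 4 + (-1 - 24)))**2 = (4*64 + (-3 + 4 - 25))**2 = (256 - 24)**2 = 232**2 = 53824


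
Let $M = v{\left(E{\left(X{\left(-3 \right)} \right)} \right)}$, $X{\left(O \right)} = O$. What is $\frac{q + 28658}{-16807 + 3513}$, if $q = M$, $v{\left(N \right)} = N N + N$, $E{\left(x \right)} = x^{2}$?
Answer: $- \frac{14374}{6647} \approx -2.1625$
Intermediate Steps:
$v{\left(N \right)} = N + N^{2}$ ($v{\left(N \right)} = N^{2} + N = N + N^{2}$)
$M = 90$ ($M = \left(-3\right)^{2} \left(1 + \left(-3\right)^{2}\right) = 9 \left(1 + 9\right) = 9 \cdot 10 = 90$)
$q = 90$
$\frac{q + 28658}{-16807 + 3513} = \frac{90 + 28658}{-16807 + 3513} = \frac{28748}{-13294} = 28748 \left(- \frac{1}{13294}\right) = - \frac{14374}{6647}$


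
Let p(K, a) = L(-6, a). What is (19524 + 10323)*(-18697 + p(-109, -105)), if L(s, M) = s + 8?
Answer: -557989665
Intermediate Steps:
L(s, M) = 8 + s
p(K, a) = 2 (p(K, a) = 8 - 6 = 2)
(19524 + 10323)*(-18697 + p(-109, -105)) = (19524 + 10323)*(-18697 + 2) = 29847*(-18695) = -557989665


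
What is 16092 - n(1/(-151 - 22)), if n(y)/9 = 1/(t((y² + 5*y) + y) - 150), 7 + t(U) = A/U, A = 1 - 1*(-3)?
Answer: 1515467211/94175 ≈ 16092.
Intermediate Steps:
A = 4 (A = 1 + 3 = 4)
t(U) = -7 + 4/U
n(y) = 9/(-157 + 4/(y² + 6*y)) (n(y) = 9/((-7 + 4/((y² + 5*y) + y)) - 150) = 9/((-7 + 4/(y² + 6*y)) - 150) = 9/(-157 + 4/(y² + 6*y)))
16092 - n(1/(-151 - 22)) = 16092 - (-9)*(6 + 1/(-151 - 22))/((-151 - 22)*(-4 + 157*(6 + 1/(-151 - 22))/(-151 - 22))) = 16092 - (-9)*(6 + 1/(-173))/((-173)*(-4 + 157*(6 + 1/(-173))/(-173))) = 16092 - (-9)*(-1)*(6 - 1/173)/(173*(-4 + 157*(-1/173)*(6 - 1/173))) = 16092 - (-9)*(-1)*1037/(173*(-4 + 157*(-1/173)*(1037/173))*173) = 16092 - (-9)*(-1)*1037/(173*(-4 - 162809/29929)*173) = 16092 - (-9)*(-1)*1037/(173*(-282525/29929)*173) = 16092 - (-9)*(-1)*(-29929)*1037/(173*282525*173) = 16092 - 1*(-3111/94175) = 16092 + 3111/94175 = 1515467211/94175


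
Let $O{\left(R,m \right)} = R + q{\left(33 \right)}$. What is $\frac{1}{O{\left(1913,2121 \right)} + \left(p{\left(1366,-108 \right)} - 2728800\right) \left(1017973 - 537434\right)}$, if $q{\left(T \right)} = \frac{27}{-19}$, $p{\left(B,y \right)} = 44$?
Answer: $- \frac{19}{24914199873876} \approx -7.6262 \cdot 10^{-13}$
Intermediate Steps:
$q{\left(T \right)} = - \frac{27}{19}$ ($q{\left(T \right)} = 27 \left(- \frac{1}{19}\right) = - \frac{27}{19}$)
$O{\left(R,m \right)} = - \frac{27}{19} + R$ ($O{\left(R,m \right)} = R - \frac{27}{19} = - \frac{27}{19} + R$)
$\frac{1}{O{\left(1913,2121 \right)} + \left(p{\left(1366,-108 \right)} - 2728800\right) \left(1017973 - 537434\right)} = \frac{1}{\left(- \frac{27}{19} + 1913\right) + \left(44 - 2728800\right) \left(1017973 - 537434\right)} = \frac{1}{\frac{36320}{19} - 1311273679484} = \frac{1}{- \frac{24914199873876}{19}} = - \frac{19}{24914199873876}$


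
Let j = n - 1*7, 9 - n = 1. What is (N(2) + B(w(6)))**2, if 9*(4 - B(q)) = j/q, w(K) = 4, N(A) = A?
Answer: 46225/1296 ≈ 35.667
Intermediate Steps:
n = 8 (n = 9 - 1*1 = 9 - 1 = 8)
j = 1 (j = 8 - 1*7 = 8 - 7 = 1)
B(q) = 4 - 1/(9*q)
(N(2) + B(w(6)))**2 = (2 + (4 - 1/9/4))**2 = (2 + (4 - 1/9*1/4))**2 = (2 + (4 - 1/36))**2 = (2 + 143/36)**2 = (215/36)**2 = 46225/1296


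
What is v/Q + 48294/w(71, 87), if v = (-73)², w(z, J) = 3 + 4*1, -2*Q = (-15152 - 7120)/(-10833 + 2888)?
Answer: 241429649/77952 ≈ 3097.2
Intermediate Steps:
Q = -11136/7945 (Q = -(-15152 - 7120)/(2*(-10833 + 2888)) = -(-11136)/(-7945) = -(-11136)*(-1)/7945 = -½*22272/7945 = -11136/7945 ≈ -1.4016)
w(z, J) = 7 (w(z, J) = 3 + 4 = 7)
v = 5329
v/Q + 48294/w(71, 87) = 5329/(-11136/7945) + 48294/7 = 5329*(-7945/11136) + 48294*(⅐) = -42338905/11136 + 48294/7 = 241429649/77952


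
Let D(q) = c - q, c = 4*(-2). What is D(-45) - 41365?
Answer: -41328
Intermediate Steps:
c = -8
D(q) = -8 - q
D(-45) - 41365 = (-8 - 1*(-45)) - 41365 = (-8 + 45) - 41365 = 37 - 41365 = -41328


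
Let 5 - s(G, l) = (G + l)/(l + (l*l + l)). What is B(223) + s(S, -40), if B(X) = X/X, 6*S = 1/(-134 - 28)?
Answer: 8903521/1477440 ≈ 6.0263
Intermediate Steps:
S = -1/972 (S = 1/(6*(-134 - 28)) = (⅙)/(-162) = (⅙)*(-1/162) = -1/972 ≈ -0.0010288)
s(G, l) = 5 - (G + l)/(l² + 2*l) (s(G, l) = 5 - (G + l)/(l + (l*l + l)) = 5 - (G + l)/(l + (l² + l)) = 5 - (G + l)/(l + (l + l²)) = 5 - (G + l)/(l² + 2*l))
B(X) = 1
B(223) + s(S, -40) = 1 + (-1*(-1/972) + 5*(-40)² + 9*(-40))/((-40)*(2 - 40)) = 1 - 1/40*(1/972 + 5*1600 - 360)/(-38) = 1 - 1/40*(-1/38)*(1/972 + 8000 - 360) = 1 - 1/40*(-1/38)*7426081/972 = 1 + 7426081/1477440 = 8903521/1477440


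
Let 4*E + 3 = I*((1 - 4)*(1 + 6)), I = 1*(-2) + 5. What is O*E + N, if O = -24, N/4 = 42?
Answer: 564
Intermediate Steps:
N = 168 (N = 4*42 = 168)
I = 3 (I = -2 + 5 = 3)
E = -33/2 (E = -¾ + (3*((1 - 4)*(1 + 6)))/4 = -¾ + (3*(-3*7))/4 = -¾ + (3*(-21))/4 = -¾ + (¼)*(-63) = -¾ - 63/4 = -33/2 ≈ -16.500)
O*E + N = -24*(-33/2) + 168 = 396 + 168 = 564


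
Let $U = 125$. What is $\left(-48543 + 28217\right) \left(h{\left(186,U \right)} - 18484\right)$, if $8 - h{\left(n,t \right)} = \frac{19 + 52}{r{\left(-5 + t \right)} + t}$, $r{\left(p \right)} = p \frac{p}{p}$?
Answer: $\frac{92009521266}{245} \approx 3.7555 \cdot 10^{8}$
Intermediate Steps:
$r{\left(p \right)} = p$ ($r{\left(p \right)} = p 1 = p$)
$h{\left(n,t \right)} = 8 - \frac{71}{-5 + 2 t}$ ($h{\left(n,t \right)} = 8 - \frac{19 + 52}{\left(-5 + t\right) + t} = 8 - \frac{71}{-5 + 2 t}$)
$\left(-48543 + 28217\right) \left(h{\left(186,U \right)} - 18484\right) = \left(-48543 + 28217\right) \left(\frac{-111 + 16 \cdot 125}{-5 + 2 \cdot 125} - 18484\right) = - 20326 \left(\frac{-111 + 2000}{-5 + 250} - 18484\right) = - 20326 \left(\frac{1}{245} \cdot 1889 - 18484\right) = - 20326 \left(\frac{1889}{245} - 18484\right) = \left(-20326\right) \left(- \frac{4526691}{245}\right) = \frac{92009521266}{245}$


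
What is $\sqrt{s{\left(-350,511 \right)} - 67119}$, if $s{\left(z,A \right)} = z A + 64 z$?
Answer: $i \sqrt{268369} \approx 518.04 i$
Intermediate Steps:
$s{\left(z,A \right)} = 64 z + A z$ ($s{\left(z,A \right)} = A z + 64 z = 64 z + A z$)
$\sqrt{s{\left(-350,511 \right)} - 67119} = \sqrt{- 350 \left(64 + 511\right) - 67119} = \sqrt{\left(-350\right) 575 - 67119} = \sqrt{-201250 - 67119} = \sqrt{-268369} = i \sqrt{268369}$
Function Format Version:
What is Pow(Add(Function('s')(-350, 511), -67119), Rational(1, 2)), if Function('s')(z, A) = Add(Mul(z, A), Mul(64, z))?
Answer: Mul(I, Pow(268369, Rational(1, 2))) ≈ Mul(518.04, I)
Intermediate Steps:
Function('s')(z, A) = Add(Mul(64, z), Mul(A, z)) (Function('s')(z, A) = Add(Mul(A, z), Mul(64, z)) = Add(Mul(64, z), Mul(A, z)))
Pow(Add(Function('s')(-350, 511), -67119), Rational(1, 2)) = Pow(Add(Mul(-350, Add(64, 511)), -67119), Rational(1, 2)) = Pow(Add(Mul(-350, 575), -67119), Rational(1, 2)) = Pow(Add(-201250, -67119), Rational(1, 2)) = Pow(-268369, Rational(1, 2)) = Mul(I, Pow(268369, Rational(1, 2)))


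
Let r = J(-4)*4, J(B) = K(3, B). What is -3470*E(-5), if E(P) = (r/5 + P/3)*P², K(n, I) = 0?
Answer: 433750/3 ≈ 1.4458e+5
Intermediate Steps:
J(B) = 0
r = 0 (r = 0*4 = 0)
E(P) = P³/3 (E(P) = (0/5 + P/3)*P² = (0*(⅕) + P*(⅓))*P² = (0 + P/3)*P² = (P/3)*P² = P³/3)
-3470*E(-5) = -3470*(-5)³/3 = -3470*(-125)/3 = -3470*(-125/3) = 433750/3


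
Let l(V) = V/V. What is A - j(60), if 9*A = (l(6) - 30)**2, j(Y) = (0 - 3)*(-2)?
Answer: 787/9 ≈ 87.444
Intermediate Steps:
l(V) = 1
j(Y) = 6 (j(Y) = -3*(-2) = 6)
A = 841/9 (A = (1 - 30)**2/9 = (1/9)*(-29)**2 = (1/9)*841 = 841/9 ≈ 93.444)
A - j(60) = 841/9 - 1*6 = 841/9 - 6 = 787/9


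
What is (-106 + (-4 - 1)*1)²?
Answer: 12321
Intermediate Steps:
(-106 + (-4 - 1)*1)² = (-106 - 5*1)² = (-106 - 5)² = (-111)² = 12321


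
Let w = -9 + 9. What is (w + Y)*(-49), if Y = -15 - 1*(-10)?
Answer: 245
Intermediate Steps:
w = 0
Y = -5 (Y = -15 + 10 = -5)
(w + Y)*(-49) = (0 - 5)*(-49) = -5*(-49) = 245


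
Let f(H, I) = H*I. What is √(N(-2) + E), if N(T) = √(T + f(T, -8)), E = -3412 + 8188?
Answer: √(4776 + √14) ≈ 69.136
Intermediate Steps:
E = 4776
N(T) = √7*√(-T) (N(T) = √(T + T*(-8)) = √(T - 8*T) = √(-7*T) = √7*√(-T))
√(N(-2) + E) = √(√7*√(-1*(-2)) + 4776) = √(√7*√2 + 4776) = √(√14 + 4776) = √(4776 + √14)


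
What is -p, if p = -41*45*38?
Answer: 70110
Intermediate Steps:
p = -70110 (p = -1845*38 = -70110)
-p = -1*(-70110) = 70110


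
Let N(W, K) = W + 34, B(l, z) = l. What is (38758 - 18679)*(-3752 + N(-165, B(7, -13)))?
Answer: -77966757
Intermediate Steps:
N(W, K) = 34 + W
(38758 - 18679)*(-3752 + N(-165, B(7, -13))) = (38758 - 18679)*(-3752 + (34 - 165)) = 20079*(-3752 - 131) = 20079*(-3883) = -77966757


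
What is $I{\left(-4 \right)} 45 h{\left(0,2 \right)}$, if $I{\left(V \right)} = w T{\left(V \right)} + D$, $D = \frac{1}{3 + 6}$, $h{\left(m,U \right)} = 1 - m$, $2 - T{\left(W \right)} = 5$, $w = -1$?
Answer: $140$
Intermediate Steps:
$T{\left(W \right)} = -3$ ($T{\left(W \right)} = 2 - 5 = -3$)
$D = \frac{1}{9} \approx 0.11111$
$I{\left(V \right)} = \frac{28}{9}$ ($I{\left(V \right)} = \left(-1\right) \left(-3\right) + \frac{1}{9} = 3 + \frac{1}{9} = \frac{28}{9}$)
$I{\left(-4 \right)} 45 h{\left(0,2 \right)} = \frac{28}{9} \cdot 45 \left(1 - 0\right) = 140 \left(1 + 0\right) = 140 \cdot 1 = 140$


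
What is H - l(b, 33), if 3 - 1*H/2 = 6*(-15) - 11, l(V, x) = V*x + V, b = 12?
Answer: -200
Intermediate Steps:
l(V, x) = V + V*x
H = 208 (H = 6 - 2*(6*(-15) - 11) = 6 - 2*(-90 - 11) = 6 - 2*(-101) = 6 + 202 = 208)
H - l(b, 33) = 208 - 12*(1 + 33) = 208 - 12*34 = 208 - 1*408 = 208 - 408 = -200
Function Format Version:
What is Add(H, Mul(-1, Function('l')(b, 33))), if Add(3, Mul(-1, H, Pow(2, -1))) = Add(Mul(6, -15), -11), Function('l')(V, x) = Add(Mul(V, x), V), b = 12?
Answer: -200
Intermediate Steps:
Function('l')(V, x) = Add(V, Mul(V, x))
H = 208 (H = Add(6, Mul(-2, Add(Mul(6, -15), -11))) = Add(6, Mul(-2, Add(-90, -11))) = Add(6, Mul(-2, -101)) = Add(6, 202) = 208)
Add(H, Mul(-1, Function('l')(b, 33))) = Add(208, Mul(-1, Mul(12, Add(1, 33)))) = Add(208, Mul(-1, Mul(12, 34))) = Add(208, Mul(-1, 408)) = Add(208, -408) = -200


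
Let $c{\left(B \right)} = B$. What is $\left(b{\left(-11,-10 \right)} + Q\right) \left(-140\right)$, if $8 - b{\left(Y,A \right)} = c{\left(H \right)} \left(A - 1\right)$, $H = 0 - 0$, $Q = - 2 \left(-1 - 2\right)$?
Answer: $-1960$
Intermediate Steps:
$Q = 6$ ($Q = \left(-2\right) \left(-3\right) = 6$)
$H = 0$ ($H = 0 + 0 = 0$)
$b{\left(Y,A \right)} = 8$ ($b{\left(Y,A \right)} = 8 - 0 \left(A - 1\right) = 8 - 0 \left(-1 + A\right) = 8 - 0 = 8 + 0 = 8$)
$\left(b{\left(-11,-10 \right)} + Q\right) \left(-140\right) = \left(8 + 6\right) \left(-140\right) = 14 \left(-140\right) = -1960$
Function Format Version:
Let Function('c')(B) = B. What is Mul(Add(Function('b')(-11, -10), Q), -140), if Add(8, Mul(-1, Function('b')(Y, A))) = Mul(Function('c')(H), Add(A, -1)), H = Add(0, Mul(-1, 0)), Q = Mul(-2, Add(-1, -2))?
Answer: -1960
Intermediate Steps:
Q = 6 (Q = Mul(-2, -3) = 6)
H = 0 (H = Add(0, 0) = 0)
Function('b')(Y, A) = 8 (Function('b')(Y, A) = Add(8, Mul(-1, Mul(0, Add(A, -1)))) = Add(8, Mul(-1, Mul(0, Add(-1, A)))) = Add(8, Mul(-1, 0)) = Add(8, 0) = 8)
Mul(Add(Function('b')(-11, -10), Q), -140) = Mul(Add(8, 6), -140) = Mul(14, -140) = -1960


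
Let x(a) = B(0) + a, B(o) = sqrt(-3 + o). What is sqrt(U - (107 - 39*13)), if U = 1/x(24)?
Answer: sqrt((9601 + 400*I*sqrt(3))/(24 + I*sqrt(3))) ≈ 20.001 - 7.0e-5*I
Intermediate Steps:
x(a) = a + I*sqrt(3) (x(a) = sqrt(-3 + 0) + a = sqrt(-3) + a = I*sqrt(3) + a = a + I*sqrt(3))
U = 1/(24 + I*sqrt(3)) ≈ 0.041451 - 0.0029915*I
sqrt(U - (107 - 39*13)) = sqrt((8/193 - I*sqrt(3)/579) - (107 - 39*13)) = sqrt((8/193 - I*sqrt(3)/579) - (107 - 507)) = sqrt((8/193 - I*sqrt(3)/579) - 1*(-400)) = sqrt((8/193 - I*sqrt(3)/579) + 400) = sqrt(77208/193 - I*sqrt(3)/579)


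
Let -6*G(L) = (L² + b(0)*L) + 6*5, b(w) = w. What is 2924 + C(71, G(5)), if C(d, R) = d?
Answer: 2995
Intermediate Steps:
G(L) = -5 - L²/6 (G(L) = -((L² + 0*L) + 6*5)/6 = -((L² + 0) + 30)/6 = -(L² + 30)/6 = -(30 + L²)/6 = -5 - L²/6)
2924 + C(71, G(5)) = 2924 + 71 = 2995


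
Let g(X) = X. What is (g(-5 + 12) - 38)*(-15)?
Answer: 465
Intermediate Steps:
(g(-5 + 12) - 38)*(-15) = ((-5 + 12) - 38)*(-15) = (7 - 38)*(-15) = -31*(-15) = 465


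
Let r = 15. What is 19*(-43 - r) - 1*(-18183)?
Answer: 17081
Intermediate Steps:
19*(-43 - r) - 1*(-18183) = 19*(-43 - 1*15) - 1*(-18183) = 19*(-43 - 15) + 18183 = 19*(-58) + 18183 = -1102 + 18183 = 17081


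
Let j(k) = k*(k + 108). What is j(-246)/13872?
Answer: 2829/1156 ≈ 2.4472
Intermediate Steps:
j(k) = k*(108 + k)
j(-246)/13872 = -246*(108 - 246)/13872 = -246*(-138)*(1/13872) = 33948*(1/13872) = 2829/1156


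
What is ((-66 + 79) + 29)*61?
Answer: 2562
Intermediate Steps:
((-66 + 79) + 29)*61 = (13 + 29)*61 = 42*61 = 2562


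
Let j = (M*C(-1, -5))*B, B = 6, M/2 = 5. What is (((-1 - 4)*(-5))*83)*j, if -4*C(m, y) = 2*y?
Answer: 311250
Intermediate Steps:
C(m, y) = -y/2
M = 10 (M = 2*5 = 10)
j = 150 (j = (10*(-½*(-5)))*6 = (10*(5/2))*6 = 25*6 = 150)
(((-1 - 4)*(-5))*83)*j = (((-1 - 4)*(-5))*83)*150 = (-5*(-5)*83)*150 = (25*83)*150 = 2075*150 = 311250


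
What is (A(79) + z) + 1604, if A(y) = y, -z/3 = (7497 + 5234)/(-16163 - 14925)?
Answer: 1805493/1072 ≈ 1684.2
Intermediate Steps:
z = 1317/1072 (z = -3*(7497 + 5234)/(-16163 - 14925) = -38193/(-31088) = -38193*(-1)/31088 = -3*(-439/1072) = 1317/1072 ≈ 1.2285)
(A(79) + z) + 1604 = (79 + 1317/1072) + 1604 = 86005/1072 + 1604 = 1805493/1072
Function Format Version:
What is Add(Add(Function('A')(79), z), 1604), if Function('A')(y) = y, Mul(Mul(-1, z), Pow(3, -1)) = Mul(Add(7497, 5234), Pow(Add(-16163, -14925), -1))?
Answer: Rational(1805493, 1072) ≈ 1684.2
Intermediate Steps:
z = Rational(1317, 1072) (z = Mul(-3, Mul(Add(7497, 5234), Pow(Add(-16163, -14925), -1))) = Mul(-3, Mul(12731, Pow(-31088, -1))) = Mul(-3, Mul(12731, Rational(-1, 31088))) = Mul(-3, Rational(-439, 1072)) = Rational(1317, 1072) ≈ 1.2285)
Add(Add(Function('A')(79), z), 1604) = Add(Add(79, Rational(1317, 1072)), 1604) = Add(Rational(86005, 1072), 1604) = Rational(1805493, 1072)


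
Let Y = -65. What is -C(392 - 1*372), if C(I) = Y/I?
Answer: 13/4 ≈ 3.2500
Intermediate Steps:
C(I) = -65/I
-C(392 - 1*372) = -(-65)/(392 - 1*372) = -(-65)/(392 - 372) = -(-65)/20 = -1*(-13/4) = 13/4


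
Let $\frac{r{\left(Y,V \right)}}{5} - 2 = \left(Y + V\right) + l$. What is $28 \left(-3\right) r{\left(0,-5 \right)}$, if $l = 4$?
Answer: $-420$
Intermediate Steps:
$r{\left(Y,V \right)} = 30 + 5 V + 5 Y$ ($r{\left(Y,V \right)} = 10 + 5 \left(\left(Y + V\right) + 4\right) = 10 + 5 \left(\left(V + Y\right) + 4\right) = 10 + 5 \left(4 + V + Y\right) = 10 + \left(20 + 5 V + 5 Y\right) = 30 + 5 V + 5 Y$)
$28 \left(-3\right) r{\left(0,-5 \right)} = 28 \left(-3\right) \left(30 + 5 \left(-5\right) + 5 \cdot 0\right) = - 84 \left(30 - 25 + 0\right) = \left(-84\right) 5 = -420$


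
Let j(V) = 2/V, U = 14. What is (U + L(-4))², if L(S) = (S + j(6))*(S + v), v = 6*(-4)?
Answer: 122500/9 ≈ 13611.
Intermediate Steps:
v = -24
L(S) = (-24 + S)*(⅓ + S) (L(S) = (S + 2/6)*(S - 24) = (S + 2*(⅙))*(-24 + S) = (S + ⅓)*(-24 + S) = (⅓ + S)*(-24 + S) = (-24 + S)*(⅓ + S))
(U + L(-4))² = (14 + (-8 + (-4)² - 71/3*(-4)))² = (14 + (-8 + 16 + 284/3))² = (14 + 308/3)² = (350/3)² = 122500/9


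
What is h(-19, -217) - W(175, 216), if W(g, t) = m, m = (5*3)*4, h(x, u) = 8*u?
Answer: -1796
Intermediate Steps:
m = 60 (m = 15*4 = 60)
W(g, t) = 60
h(-19, -217) - W(175, 216) = 8*(-217) - 1*60 = -1736 - 60 = -1796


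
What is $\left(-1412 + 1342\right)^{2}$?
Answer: $4900$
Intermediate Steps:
$\left(-1412 + 1342\right)^{2} = \left(-70\right)^{2} = 4900$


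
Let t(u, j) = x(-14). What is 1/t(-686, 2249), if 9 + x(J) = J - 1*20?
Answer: -1/43 ≈ -0.023256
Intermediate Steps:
x(J) = -29 + J (x(J) = -9 + (J - 1*20) = -9 + (J - 20) = -9 + (-20 + J) = -29 + J)
t(u, j) = -43 (t(u, j) = -29 - 14 = -43)
1/t(-686, 2249) = 1/(-43) = -1/43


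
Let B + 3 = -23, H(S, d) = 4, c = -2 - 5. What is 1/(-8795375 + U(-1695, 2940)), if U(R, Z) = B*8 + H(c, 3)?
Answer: -1/8795579 ≈ -1.1369e-7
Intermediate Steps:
c = -7
B = -26 (B = -3 - 23 = -26)
U(R, Z) = -204 (U(R, Z) = -26*8 + 4 = -208 + 4 = -204)
1/(-8795375 + U(-1695, 2940)) = 1/(-8795375 - 204) = 1/(-8795579) = -1/8795579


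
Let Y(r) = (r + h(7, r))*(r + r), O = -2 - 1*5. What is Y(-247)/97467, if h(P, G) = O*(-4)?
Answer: 36062/32489 ≈ 1.1100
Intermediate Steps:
O = -7 (O = -2 - 5 = -7)
h(P, G) = 28 (h(P, G) = -7*(-4) = 28)
Y(r) = 2*r*(28 + r) (Y(r) = (r + 28)*(r + r) = (28 + r)*(2*r) = 2*r*(28 + r))
Y(-247)/97467 = (2*(-247)*(28 - 247))/97467 = (2*(-247)*(-219))*(1/97467) = 108186*(1/97467) = 36062/32489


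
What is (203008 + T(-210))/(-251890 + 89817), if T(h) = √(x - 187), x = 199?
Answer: -203008/162073 - 2*√3/162073 ≈ -1.2526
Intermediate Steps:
T(h) = 2*√3 (T(h) = √(199 - 187) = √12 = 2*√3)
(203008 + T(-210))/(-251890 + 89817) = (203008 + 2*√3)/(-251890 + 89817) = (203008 + 2*√3)/(-162073) = (203008 + 2*√3)*(-1/162073) = -203008/162073 - 2*√3/162073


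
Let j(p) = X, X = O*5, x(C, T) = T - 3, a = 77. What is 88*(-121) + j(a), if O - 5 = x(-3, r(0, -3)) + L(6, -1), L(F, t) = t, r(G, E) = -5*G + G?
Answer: -10643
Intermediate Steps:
r(G, E) = -4*G
x(C, T) = -3 + T
O = 1 (O = 5 + ((-3 - 4*0) - 1) = 5 + ((-3 + 0) - 1) = 5 + (-3 - 1) = 5 - 4 = 1)
X = 5 (X = 1*5 = 5)
j(p) = 5
88*(-121) + j(a) = 88*(-121) + 5 = -10648 + 5 = -10643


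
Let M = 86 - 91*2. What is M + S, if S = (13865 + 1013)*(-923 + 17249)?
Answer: 242898132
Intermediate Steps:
M = -96 (M = 86 - 182 = -96)
S = 242898228 (S = 14878*16326 = 242898228)
M + S = -96 + 242898228 = 242898132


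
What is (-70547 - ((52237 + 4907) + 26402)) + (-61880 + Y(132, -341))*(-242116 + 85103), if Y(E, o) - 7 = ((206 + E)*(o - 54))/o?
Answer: 3291753732666/341 ≈ 9.6532e+9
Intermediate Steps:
Y(E, o) = 7 + (-54 + o)*(206 + E)/o (Y(E, o) = 7 + ((206 + E)*(o - 54))/o = 7 + ((206 + E)*(-54 + o))/o = 7 + ((-54 + o)*(206 + E))/o = 7 + (-54 + o)*(206 + E)/o)
(-70547 - ((52237 + 4907) + 26402)) + (-61880 + Y(132, -341))*(-242116 + 85103) = (-70547 - ((52237 + 4907) + 26402)) + (-61880 + (-11124 - 54*132 - 341*(213 + 132))/(-341))*(-242116 + 85103) = (-70547 - (57144 + 26402)) + (-61880 - (-11124 - 7128 - 341*345)/341)*(-157013) = (-70547 - 1*83546) + (-61880 - (-11124 - 7128 - 117645)/341)*(-157013) = (-70547 - 83546) + (-61880 - 1/341*(-135897))*(-157013) = -154093 + (-61880 + 135897/341)*(-157013) = -154093 - 20965183/341*(-157013) = -154093 + 3291806278379/341 = 3291753732666/341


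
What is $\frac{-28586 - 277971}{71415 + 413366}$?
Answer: $- \frac{306557}{484781} \approx -0.63236$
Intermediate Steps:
$\frac{-28586 - 277971}{71415 + 413366} = - \frac{306557}{484781}$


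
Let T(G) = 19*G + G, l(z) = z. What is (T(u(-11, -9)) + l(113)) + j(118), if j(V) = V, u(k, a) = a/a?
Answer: 251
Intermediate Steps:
u(k, a) = 1
T(G) = 20*G
(T(u(-11, -9)) + l(113)) + j(118) = (20*1 + 113) + 118 = (20 + 113) + 118 = 133 + 118 = 251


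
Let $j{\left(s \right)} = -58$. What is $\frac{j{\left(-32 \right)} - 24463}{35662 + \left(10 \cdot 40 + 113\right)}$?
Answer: $- \frac{24521}{36175} \approx -0.67784$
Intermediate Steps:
$\frac{j{\left(-32 \right)} - 24463}{35662 + \left(10 \cdot 40 + 113\right)} = \frac{-58 - 24463}{35662 + \left(10 \cdot 40 + 113\right)} = - \frac{24521}{35662 + \left(400 + 113\right)} = - \frac{24521}{35662 + 513} = - \frac{24521}{36175}$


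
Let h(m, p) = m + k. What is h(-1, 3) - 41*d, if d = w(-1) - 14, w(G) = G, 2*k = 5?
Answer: 1233/2 ≈ 616.50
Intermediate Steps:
k = 5/2 (k = (1/2)*5 = 5/2 ≈ 2.5000)
h(m, p) = 5/2 + m (h(m, p) = m + 5/2 = 5/2 + m)
d = -15 (d = -1 - 14 = -15)
h(-1, 3) - 41*d = (5/2 - 1) - 41*(-15) = 3/2 + 615 = 1233/2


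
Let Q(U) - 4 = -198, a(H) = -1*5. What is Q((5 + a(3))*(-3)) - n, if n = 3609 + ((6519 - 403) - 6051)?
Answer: -3868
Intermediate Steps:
a(H) = -5
Q(U) = -194 (Q(U) = 4 - 198 = -194)
n = 3674 (n = 3609 + (6116 - 6051) = 3609 + 65 = 3674)
Q((5 + a(3))*(-3)) - n = -194 - 1*3674 = -194 - 3674 = -3868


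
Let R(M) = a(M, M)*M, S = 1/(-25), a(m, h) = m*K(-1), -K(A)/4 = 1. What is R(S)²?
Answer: 16/390625 ≈ 4.0960e-5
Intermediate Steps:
K(A) = -4 (K(A) = -4*1 = -4)
a(m, h) = -4*m (a(m, h) = m*(-4) = -4*m)
S = -1/25 ≈ -0.040000
R(M) = -4*M² (R(M) = (-4*M)*M = -4*M²)
R(S)² = (-4*(-1/25)²)² = (-4*1/625)² = (-4/625)² = 16/390625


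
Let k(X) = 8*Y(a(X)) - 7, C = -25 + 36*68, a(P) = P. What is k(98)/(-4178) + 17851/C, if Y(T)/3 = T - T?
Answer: 74598439/10123294 ≈ 7.3690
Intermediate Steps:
C = 2423 (C = -25 + 2448 = 2423)
Y(T) = 0 (Y(T) = 3*(T - T) = 3*0 = 0)
k(X) = -7 (k(X) = 8*0 - 7 = 0 - 7 = -7)
k(98)/(-4178) + 17851/C = -7/(-4178) + 17851/2423 = -7*(-1/4178) + 17851*(1/2423) = 7/4178 + 17851/2423 = 74598439/10123294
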